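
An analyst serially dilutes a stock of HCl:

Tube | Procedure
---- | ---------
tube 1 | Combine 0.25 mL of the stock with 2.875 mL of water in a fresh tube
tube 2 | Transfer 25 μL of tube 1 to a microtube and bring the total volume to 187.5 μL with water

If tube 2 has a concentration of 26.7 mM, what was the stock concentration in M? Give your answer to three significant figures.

Step 1: 0.25 mL + 2.875 mL = 3.125 mL total → factor 3.125/0.25 = 12.5
Step 2: 25 μL brought to 187.5 μL → factor 187.5/25 = 7.5
Overall dilution factor = 12.5 × 7.5 = 93.75
Stock = 26.7 mM × 93.75 = 2503 mM = 2.50 M

2.50 M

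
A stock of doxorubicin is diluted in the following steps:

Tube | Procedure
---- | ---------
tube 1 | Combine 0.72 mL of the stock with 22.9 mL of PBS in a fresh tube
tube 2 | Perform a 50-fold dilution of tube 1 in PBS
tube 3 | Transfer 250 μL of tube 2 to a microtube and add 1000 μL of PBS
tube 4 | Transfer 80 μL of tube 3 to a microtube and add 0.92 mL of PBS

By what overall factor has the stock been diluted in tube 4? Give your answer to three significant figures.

Step 1: 0.72 mL + 22.9 mL = 23.62 mL total → factor 23.62/0.72 = 32.806
Step 2: 50-fold → factor 50
Step 3: 250 μL + 1000 μL = 1250 μL total → factor 1250/250 = 5
Step 4: 80 μL + 0.92 mL = 1000 μL total → factor 1000/80 = 12.5
Overall dilution factor = 32.806 × 50 × 5 × 12.5 = 1.0252 × 10^5

1.03 × 10^5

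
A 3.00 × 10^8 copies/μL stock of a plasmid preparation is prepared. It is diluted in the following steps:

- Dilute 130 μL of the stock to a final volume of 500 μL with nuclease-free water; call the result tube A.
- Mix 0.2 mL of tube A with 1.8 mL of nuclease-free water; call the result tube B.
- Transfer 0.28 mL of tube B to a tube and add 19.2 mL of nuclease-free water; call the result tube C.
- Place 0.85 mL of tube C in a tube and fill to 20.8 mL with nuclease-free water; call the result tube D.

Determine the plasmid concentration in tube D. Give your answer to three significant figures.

4.58 × 10^3 copies/μL

Step 1: 130 μL brought to 500 μL → factor 500/130 = 3.8462
Step 2: 0.2 mL + 1.8 mL = 2 mL total → factor 2/0.2 = 10
Step 3: 0.28 mL + 19.2 mL = 19.48 mL total → factor 19.48/0.28 = 69.571
Step 4: 0.85 mL brought to 20.8 mL → factor 20.8/0.85 = 24.471
Overall dilution factor = 3.8462 × 10 × 69.571 × 24.471 = 65479
Final = 3.00 × 10^8 copies/μL / 65479 = 4.58 × 10^3 copies/μL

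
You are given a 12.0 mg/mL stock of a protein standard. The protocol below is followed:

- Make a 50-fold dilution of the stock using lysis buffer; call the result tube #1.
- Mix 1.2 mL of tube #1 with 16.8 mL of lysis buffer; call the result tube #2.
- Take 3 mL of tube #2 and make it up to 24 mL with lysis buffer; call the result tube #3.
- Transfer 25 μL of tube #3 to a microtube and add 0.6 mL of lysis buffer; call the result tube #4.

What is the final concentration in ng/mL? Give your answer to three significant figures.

80.0 ng/mL

Step 1: 50-fold → factor 50
Step 2: 1.2 mL + 16.8 mL = 18 mL total → factor 18/1.2 = 15
Step 3: 3 mL brought to 24 mL → factor 24/3 = 8
Step 4: 25 μL + 0.6 mL = 625 μL total → factor 625/25 = 25
Overall dilution factor = 50 × 15 × 8 × 25 = 1.5 × 10^5
Final = 12.0 mg/mL / 1.5 × 10^5 = 8.000 × 10^-5 mg/mL = 80.0 ng/mL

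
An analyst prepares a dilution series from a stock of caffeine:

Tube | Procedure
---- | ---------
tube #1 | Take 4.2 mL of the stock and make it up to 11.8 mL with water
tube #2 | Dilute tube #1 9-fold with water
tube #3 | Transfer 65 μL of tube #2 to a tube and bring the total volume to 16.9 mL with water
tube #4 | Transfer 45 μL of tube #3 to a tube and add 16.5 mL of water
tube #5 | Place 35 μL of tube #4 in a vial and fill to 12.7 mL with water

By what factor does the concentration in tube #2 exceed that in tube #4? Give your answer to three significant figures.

Step 1: 4.2 mL brought to 11.8 mL → factor 11.8/4.2 = 2.8095
Step 2: 9-fold → factor 9
Step 3: 65 μL brought to 16.9 mL → factor 16900/65 = 260
Step 4: 45 μL + 16.5 mL = 16545 μL total → factor 16545/45 = 367.67
Dilution factor to tube #2 = 25.286; to tube #4 = 2.4171 × 10^6
[tube #2]/[tube #4] = (factor to tube #4)/(factor to tube #2) = 2.4171 × 10^6/25.286 = 9.56 × 10^4

9.56 × 10^4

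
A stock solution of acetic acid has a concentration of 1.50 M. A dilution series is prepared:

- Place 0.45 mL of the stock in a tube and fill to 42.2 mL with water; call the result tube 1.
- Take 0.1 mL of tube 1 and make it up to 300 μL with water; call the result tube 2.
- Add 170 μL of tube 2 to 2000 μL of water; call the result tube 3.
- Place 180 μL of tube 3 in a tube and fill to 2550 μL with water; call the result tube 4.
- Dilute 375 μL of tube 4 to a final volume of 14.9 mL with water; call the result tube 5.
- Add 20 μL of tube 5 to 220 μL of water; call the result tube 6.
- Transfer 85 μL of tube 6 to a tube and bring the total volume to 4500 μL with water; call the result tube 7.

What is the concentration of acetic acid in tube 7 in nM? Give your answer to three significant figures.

Step 1: 0.45 mL brought to 42.2 mL → factor 42.2/0.45 = 93.778
Step 2: 0.1 mL brought to 300 μL → factor 0.3/0.1 = 3
Step 3: 170 μL + 2000 μL = 2170 μL total → factor 2170/170 = 12.765
Step 4: 180 μL brought to 2550 μL → factor 2550/180 = 14.167
Step 5: 375 μL brought to 14.9 mL → factor 14900/375 = 39.733
Step 6: 20 μL + 220 μL = 240 μL total → factor 240/20 = 12
Step 7: 85 μL brought to 4500 μL → factor 4500/85 = 52.941
Overall dilution factor = 93.778 × 3 × 12.765 × 14.167 × 39.733 × 12 × 52.941 = 1.2842 × 10^9
Final = 1.50 M / 1.2842 × 10^9 = 1.168 × 10^-9 M = 1.17 nM

1.17 nM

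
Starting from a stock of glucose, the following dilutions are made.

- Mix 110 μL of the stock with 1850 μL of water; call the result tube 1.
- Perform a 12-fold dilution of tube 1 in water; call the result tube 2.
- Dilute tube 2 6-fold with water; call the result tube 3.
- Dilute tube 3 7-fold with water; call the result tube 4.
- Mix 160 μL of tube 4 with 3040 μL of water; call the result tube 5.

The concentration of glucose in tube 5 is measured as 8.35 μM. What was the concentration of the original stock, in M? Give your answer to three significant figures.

1.50 M

Step 1: 110 μL + 1850 μL = 1960 μL total → factor 1960/110 = 17.818
Step 2: 12-fold → factor 12
Step 3: 6-fold → factor 6
Step 4: 7-fold → factor 7
Step 5: 160 μL + 3040 μL = 3200 μL total → factor 3200/160 = 20
Overall dilution factor = 17.818 × 12 × 6 × 7 × 20 = 1.7961 × 10^5
Stock = 8.35 μM × 1.7961 × 10^5 = 1.500 × 10^6 μM = 1.50 M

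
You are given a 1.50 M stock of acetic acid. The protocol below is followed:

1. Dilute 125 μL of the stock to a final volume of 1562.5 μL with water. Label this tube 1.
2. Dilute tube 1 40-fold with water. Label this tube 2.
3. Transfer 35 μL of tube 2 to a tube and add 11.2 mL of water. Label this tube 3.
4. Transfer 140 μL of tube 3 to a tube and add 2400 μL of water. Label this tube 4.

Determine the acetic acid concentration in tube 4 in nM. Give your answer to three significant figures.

Step 1: 125 μL brought to 1562.5 μL → factor 1562.5/125 = 12.5
Step 2: 40-fold → factor 40
Step 3: 35 μL + 11.2 mL = 11235 μL total → factor 11235/35 = 321
Step 4: 140 μL + 2400 μL = 2540 μL total → factor 2540/140 = 18.143
Overall dilution factor = 12.5 × 40 × 321 × 18.143 = 2.9119 × 10^6
Final = 1.50 M / 2.9119 × 10^6 = 5.151 × 10^-7 M = 515 nM

515 nM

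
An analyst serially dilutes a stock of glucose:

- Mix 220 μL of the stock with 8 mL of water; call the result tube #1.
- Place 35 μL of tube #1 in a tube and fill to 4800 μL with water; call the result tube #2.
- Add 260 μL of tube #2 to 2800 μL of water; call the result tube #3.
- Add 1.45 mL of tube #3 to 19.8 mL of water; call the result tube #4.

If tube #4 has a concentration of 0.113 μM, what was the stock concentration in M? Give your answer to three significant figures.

0.0999 M

Step 1: 220 μL + 8 mL = 8220 μL total → factor 8220/220 = 37.364
Step 2: 35 μL brought to 4800 μL → factor 4800/35 = 137.14
Step 3: 260 μL + 2800 μL = 3060 μL total → factor 3060/260 = 11.769
Step 4: 1.45 mL + 19.8 mL = 21.25 mL total → factor 21.25/1.45 = 14.655
Overall dilution factor = 37.364 × 137.14 × 11.769 × 14.655 = 8.8381 × 10^5
Stock = 0.113 μM × 8.8381 × 10^5 = 9.987 × 10^4 μM = 0.0999 M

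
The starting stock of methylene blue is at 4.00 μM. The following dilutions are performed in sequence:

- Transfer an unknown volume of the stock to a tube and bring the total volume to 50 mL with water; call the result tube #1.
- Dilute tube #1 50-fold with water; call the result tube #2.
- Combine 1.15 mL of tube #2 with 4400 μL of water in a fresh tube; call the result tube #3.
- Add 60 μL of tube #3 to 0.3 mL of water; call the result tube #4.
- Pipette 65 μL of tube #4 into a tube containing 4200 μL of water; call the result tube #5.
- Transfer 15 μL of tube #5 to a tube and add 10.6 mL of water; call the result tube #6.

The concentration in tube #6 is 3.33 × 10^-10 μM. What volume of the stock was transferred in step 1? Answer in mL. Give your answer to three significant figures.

Step 1: v brought to 50 mL → factor = 50 mL/v
Step 2: 50-fold → factor 50
Step 3: 1.15 mL + 4400 μL = 5.55 mL total → factor 5.55/1.15 = 4.8261
Step 4: 60 μL + 0.3 mL = 360 μL total → factor 360/60 = 6
Step 5: 65 μL + 4200 μL = 4265 μL total → factor 4265/65 = 65.615
Step 6: 15 μL + 10.6 mL = 10615 μL total → factor 10615/15 = 707.67
Product of known-step factors = 6.7228 × 10^7
Overall factor = 4.00 μM / (3.33 × 10^-10 μM) = 1.2012 × 10^10
Step-1 factor = 1.2012 × 10^10 / 6.7228 × 10^7 = 178.68
v = 50 mL / 178.68 = 0.280 mL

0.280 mL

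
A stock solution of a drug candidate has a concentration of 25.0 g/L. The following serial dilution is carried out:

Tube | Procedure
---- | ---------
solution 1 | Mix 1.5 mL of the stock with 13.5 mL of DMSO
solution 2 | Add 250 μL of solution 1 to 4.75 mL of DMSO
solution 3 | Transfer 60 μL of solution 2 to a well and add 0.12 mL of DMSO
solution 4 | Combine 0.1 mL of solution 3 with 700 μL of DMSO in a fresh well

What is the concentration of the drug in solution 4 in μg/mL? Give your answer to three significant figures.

5.21 μg/mL

Step 1: 1.5 mL + 13.5 mL = 15 mL total → factor 15/1.5 = 10
Step 2: 250 μL + 4.75 mL = 5000 μL total → factor 5000/250 = 20
Step 3: 60 μL + 0.12 mL = 180 μL total → factor 180/60 = 3
Step 4: 0.1 mL + 700 μL = 0.8 mL total → factor 0.8/0.1 = 8
Overall dilution factor = 10 × 20 × 3 × 8 = 4800
Final = 25.0 g/L / 4800 = 0.005208 g/L = 5.21 μg/mL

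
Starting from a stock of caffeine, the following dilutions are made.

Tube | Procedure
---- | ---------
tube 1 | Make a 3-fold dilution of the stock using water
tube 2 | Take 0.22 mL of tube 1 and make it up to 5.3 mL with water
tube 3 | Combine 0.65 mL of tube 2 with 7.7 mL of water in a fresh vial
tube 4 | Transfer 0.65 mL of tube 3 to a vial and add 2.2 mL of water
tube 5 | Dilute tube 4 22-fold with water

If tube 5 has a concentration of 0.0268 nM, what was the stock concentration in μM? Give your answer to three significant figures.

Step 1: 3-fold → factor 3
Step 2: 0.22 mL brought to 5.3 mL → factor 5.3/0.22 = 24.091
Step 3: 0.65 mL + 7.7 mL = 8.35 mL total → factor 8.35/0.65 = 12.846
Step 4: 0.65 mL + 2.2 mL = 2.85 mL total → factor 2.85/0.65 = 4.3846
Step 5: 22-fold → factor 22
Overall dilution factor = 3 × 24.091 × 12.846 × 4.3846 × 22 = 89557
Stock = 0.0268 nM × 89557 = 2400 nM = 2.40 μM

2.40 μM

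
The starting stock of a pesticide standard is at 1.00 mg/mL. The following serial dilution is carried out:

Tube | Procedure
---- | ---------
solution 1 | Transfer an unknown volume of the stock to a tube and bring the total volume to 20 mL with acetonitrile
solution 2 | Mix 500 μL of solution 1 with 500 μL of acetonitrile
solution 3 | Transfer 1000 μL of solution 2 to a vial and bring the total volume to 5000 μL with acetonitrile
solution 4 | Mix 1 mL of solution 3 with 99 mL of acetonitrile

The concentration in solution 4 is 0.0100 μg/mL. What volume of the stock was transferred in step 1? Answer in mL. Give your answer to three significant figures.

0.200 mL

Step 1: v brought to 20 mL → factor = 20 mL/v
Step 2: 500 μL + 500 μL = 1000 μL total → factor 1000/500 = 2
Step 3: 1000 μL brought to 5000 μL → factor 5000/1000 = 5
Step 4: 1 mL + 99 mL = 100 mL total → factor 100/1 = 100
Product of known-step factors = 1000
Overall factor = 1.00 mg/mL / (0.0100 μg/mL) = 1 × 10^5
Step-1 factor = 1 × 10^5 / 1000 = 100
v = 20 mL / 100 = 0.200 mL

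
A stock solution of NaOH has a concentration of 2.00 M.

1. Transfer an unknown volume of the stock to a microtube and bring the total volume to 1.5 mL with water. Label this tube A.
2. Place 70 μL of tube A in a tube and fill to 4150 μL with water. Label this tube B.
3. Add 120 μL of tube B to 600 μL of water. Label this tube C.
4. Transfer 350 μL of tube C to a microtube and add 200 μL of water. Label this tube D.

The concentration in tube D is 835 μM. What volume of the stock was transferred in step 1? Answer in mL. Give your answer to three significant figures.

Step 1: v brought to 1.5 mL → factor = 1.5 mL/v
Step 2: 70 μL brought to 4150 μL → factor 4150/70 = 59.286
Step 3: 120 μL + 600 μL = 720 μL total → factor 720/120 = 6
Step 4: 350 μL + 200 μL = 550 μL total → factor 550/350 = 1.5714
Product of known-step factors = 558.98
Overall factor = 2.00 M / (835 μM) = 2395.2
Step-1 factor = 2395.2 / 558.98 = 4.285
v = 1.5 mL / 4.285 = 0.350 mL

0.350 mL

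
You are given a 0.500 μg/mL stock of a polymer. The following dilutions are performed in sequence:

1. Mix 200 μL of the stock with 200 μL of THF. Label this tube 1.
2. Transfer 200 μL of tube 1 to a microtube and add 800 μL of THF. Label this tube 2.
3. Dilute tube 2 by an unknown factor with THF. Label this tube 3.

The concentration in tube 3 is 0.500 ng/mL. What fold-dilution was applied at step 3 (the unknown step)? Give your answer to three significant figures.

100-fold

Step 1: 200 μL + 200 μL = 400 μL total → factor 400/200 = 2
Step 2: 200 μL + 800 μL = 1000 μL total → factor 1000/200 = 5
Step 3: unknown factor x
Product of known-step factors = 10
Overall factor = 0.500 μg/mL / (0.500 ng/mL) = 1000
x = 1000 / 10 = 100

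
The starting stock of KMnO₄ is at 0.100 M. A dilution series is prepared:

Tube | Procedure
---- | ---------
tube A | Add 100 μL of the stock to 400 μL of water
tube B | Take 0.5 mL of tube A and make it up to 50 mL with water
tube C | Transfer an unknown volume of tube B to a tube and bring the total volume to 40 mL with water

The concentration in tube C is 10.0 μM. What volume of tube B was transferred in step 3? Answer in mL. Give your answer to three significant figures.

2.00 mL

Step 1: 100 μL + 400 μL = 500 μL total → factor 500/100 = 5
Step 2: 0.5 mL brought to 50 mL → factor 50/0.5 = 100
Step 3: v brought to 40 mL → factor = 40 mL/v
Product of known-step factors = 500
Overall factor = 0.100 M / (10.0 μM) = 10000
Step-3 factor = 10000 / 500 = 20
v = 40 mL / 20 = 2.00 mL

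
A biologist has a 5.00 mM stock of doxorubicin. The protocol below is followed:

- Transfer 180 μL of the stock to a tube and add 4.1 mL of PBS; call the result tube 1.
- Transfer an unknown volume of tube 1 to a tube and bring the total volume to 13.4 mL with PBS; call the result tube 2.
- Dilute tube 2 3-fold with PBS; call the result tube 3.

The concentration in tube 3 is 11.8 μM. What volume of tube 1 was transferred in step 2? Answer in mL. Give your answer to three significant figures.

Step 1: 180 μL + 4.1 mL = 4280 μL total → factor 4280/180 = 23.778
Step 2: v brought to 13.4 mL → factor = 13.4 mL/v
Step 3: 3-fold → factor 3
Product of known-step factors = 71.333
Overall factor = 5.00 mM / (11.8 μM) = 423.73
Step-2 factor = 423.73 / 71.333 = 5.9401
v = 13.4 mL / 5.9401 = 2.26 mL

2.26 mL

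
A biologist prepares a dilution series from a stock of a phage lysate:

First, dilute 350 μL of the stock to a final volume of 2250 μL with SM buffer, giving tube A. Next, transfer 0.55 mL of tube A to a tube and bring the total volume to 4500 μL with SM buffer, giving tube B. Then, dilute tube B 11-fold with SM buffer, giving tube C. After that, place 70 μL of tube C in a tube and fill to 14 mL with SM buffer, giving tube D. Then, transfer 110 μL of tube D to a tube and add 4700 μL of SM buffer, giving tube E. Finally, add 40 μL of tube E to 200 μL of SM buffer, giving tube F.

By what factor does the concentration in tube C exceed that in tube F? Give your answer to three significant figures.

5.25 × 10^4

Step 1: 350 μL brought to 2250 μL → factor 2250/350 = 6.4286
Step 2: 0.55 mL brought to 4500 μL → factor 4.5/0.55 = 8.1818
Step 3: 11-fold → factor 11
Step 4: 70 μL brought to 14 mL → factor 14000/70 = 200
Step 5: 110 μL + 4700 μL = 4810 μL total → factor 4810/110 = 43.727
Step 6: 40 μL + 200 μL = 240 μL total → factor 240/40 = 6
Dilution factor to tube C = 578.57; to tube F = 3.0359 × 10^7
[tube C]/[tube F] = (factor to tube F)/(factor to tube C) = 3.0359 × 10^7/578.57 = 5.25 × 10^4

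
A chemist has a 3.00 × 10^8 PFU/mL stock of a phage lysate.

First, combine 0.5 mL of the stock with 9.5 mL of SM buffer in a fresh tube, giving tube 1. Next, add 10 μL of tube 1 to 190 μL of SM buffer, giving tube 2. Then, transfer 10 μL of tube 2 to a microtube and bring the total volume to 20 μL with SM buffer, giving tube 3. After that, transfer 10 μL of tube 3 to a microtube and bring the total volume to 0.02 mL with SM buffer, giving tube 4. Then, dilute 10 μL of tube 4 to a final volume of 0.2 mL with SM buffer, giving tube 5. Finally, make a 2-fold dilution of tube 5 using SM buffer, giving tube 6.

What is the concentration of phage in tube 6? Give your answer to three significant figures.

Step 1: 0.5 mL + 9.5 mL = 10 mL total → factor 10/0.5 = 20
Step 2: 10 μL + 190 μL = 200 μL total → factor 200/10 = 20
Step 3: 10 μL brought to 20 μL → factor 20/10 = 2
Step 4: 10 μL brought to 0.02 mL → factor 20/10 = 2
Step 5: 10 μL brought to 0.2 mL → factor 200/10 = 20
Step 6: 2-fold → factor 2
Overall dilution factor = 20 × 20 × 2 × 2 × 20 × 2 = 64000
Final = 3.00 × 10^8 PFU/mL / 64000 = 4.69 × 10^3 PFU/mL

4.69 × 10^3 PFU/mL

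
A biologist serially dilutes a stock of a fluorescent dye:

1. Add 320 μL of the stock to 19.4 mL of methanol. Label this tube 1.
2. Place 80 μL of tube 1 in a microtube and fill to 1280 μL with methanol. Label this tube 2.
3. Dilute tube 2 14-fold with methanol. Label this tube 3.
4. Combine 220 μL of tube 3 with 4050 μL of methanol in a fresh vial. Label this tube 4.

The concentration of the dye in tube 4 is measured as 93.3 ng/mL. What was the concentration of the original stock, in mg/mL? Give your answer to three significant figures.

25.0 mg/mL

Step 1: 320 μL + 19.4 mL = 19720 μL total → factor 19720/320 = 61.625
Step 2: 80 μL brought to 1280 μL → factor 1280/80 = 16
Step 3: 14-fold → factor 14
Step 4: 220 μL + 4050 μL = 4270 μL total → factor 4270/220 = 19.409
Overall dilution factor = 61.625 × 16 × 14 × 19.409 = 2.6792 × 10^5
Stock = 93.3 ng/mL × 2.6792 × 10^5 = 2.500 × 10^7 ng/mL = 25.0 mg/mL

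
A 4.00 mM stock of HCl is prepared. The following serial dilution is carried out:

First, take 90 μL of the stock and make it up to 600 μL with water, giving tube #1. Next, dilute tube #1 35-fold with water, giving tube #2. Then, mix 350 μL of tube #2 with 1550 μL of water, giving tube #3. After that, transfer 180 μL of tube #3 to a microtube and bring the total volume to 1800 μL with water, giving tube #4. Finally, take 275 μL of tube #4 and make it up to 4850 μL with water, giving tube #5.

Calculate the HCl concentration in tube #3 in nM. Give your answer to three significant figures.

3.16 × 10^3 nM

Step 1: 90 μL brought to 600 μL → factor 600/90 = 6.6667
Step 2: 35-fold → factor 35
Step 3: 350 μL + 1550 μL = 1900 μL total → factor 1900/350 = 5.4286
Dilution factor through tube #3 = 6.6667 × 35 × 5.4286 = 1266.7
[tube #3] = 4.00 mM / 1266.7 = 0.003158 mM = 3.16 × 10^3 nM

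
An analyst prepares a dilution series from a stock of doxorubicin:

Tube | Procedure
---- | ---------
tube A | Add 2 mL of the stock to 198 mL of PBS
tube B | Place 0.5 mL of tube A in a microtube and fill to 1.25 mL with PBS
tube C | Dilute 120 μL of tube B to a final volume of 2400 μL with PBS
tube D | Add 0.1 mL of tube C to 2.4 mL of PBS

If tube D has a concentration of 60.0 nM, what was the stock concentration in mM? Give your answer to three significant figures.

7.50 mM

Step 1: 2 mL + 198 mL = 200 mL total → factor 200/2 = 100
Step 2: 0.5 mL brought to 1.25 mL → factor 1.25/0.5 = 2.5
Step 3: 120 μL brought to 2400 μL → factor 2400/120 = 20
Step 4: 0.1 mL + 2.4 mL = 2.5 mL total → factor 2.5/0.1 = 25
Overall dilution factor = 100 × 2.5 × 20 × 25 = 1.25 × 10^5
Stock = 60.0 nM × 1.25 × 10^5 = 7.500 × 10^6 nM = 7.50 mM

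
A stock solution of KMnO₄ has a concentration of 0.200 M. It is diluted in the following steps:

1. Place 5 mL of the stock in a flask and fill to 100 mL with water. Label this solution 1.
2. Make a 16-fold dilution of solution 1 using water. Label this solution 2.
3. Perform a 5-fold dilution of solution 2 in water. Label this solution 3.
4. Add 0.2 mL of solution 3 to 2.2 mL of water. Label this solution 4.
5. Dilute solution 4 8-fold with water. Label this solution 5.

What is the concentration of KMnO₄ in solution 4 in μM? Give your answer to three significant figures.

Step 1: 5 mL brought to 100 mL → factor 100/5 = 20
Step 2: 16-fold → factor 16
Step 3: 5-fold → factor 5
Step 4: 0.2 mL + 2.2 mL = 2.4 mL total → factor 2.4/0.2 = 12
Dilution factor through solution 4 = 20 × 16 × 5 × 12 = 19200
[solution 4] = 0.200 M / 19200 = 1.042 × 10^-5 M = 10.4 μM

10.4 μM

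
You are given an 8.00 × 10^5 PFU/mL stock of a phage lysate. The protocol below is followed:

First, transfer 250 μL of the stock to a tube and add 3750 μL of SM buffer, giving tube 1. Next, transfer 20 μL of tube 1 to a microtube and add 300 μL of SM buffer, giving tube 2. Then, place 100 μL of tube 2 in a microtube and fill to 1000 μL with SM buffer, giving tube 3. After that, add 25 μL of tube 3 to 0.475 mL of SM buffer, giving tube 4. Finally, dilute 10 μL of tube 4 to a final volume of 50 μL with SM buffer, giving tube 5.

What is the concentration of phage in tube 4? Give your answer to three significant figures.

15.6 PFU/mL

Step 1: 250 μL + 3750 μL = 4000 μL total → factor 4000/250 = 16
Step 2: 20 μL + 300 μL = 320 μL total → factor 320/20 = 16
Step 3: 100 μL brought to 1000 μL → factor 1000/100 = 10
Step 4: 25 μL + 0.475 mL = 500 μL total → factor 500/25 = 20
Dilution factor through tube 4 = 16 × 16 × 10 × 20 = 51200
[tube 4] = 8.00 × 10^5 PFU/mL / 51200 = 15.6 PFU/mL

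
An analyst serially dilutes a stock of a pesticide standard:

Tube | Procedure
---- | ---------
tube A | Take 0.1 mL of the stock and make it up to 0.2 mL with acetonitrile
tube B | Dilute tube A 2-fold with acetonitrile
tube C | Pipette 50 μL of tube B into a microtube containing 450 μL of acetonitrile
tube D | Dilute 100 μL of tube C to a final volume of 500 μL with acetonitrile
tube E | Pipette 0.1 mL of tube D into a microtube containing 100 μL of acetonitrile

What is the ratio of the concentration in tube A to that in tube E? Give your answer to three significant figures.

200

Step 1: 0.1 mL brought to 0.2 mL → factor 0.2/0.1 = 2
Step 2: 2-fold → factor 2
Step 3: 50 μL + 450 μL = 500 μL total → factor 500/50 = 10
Step 4: 100 μL brought to 500 μL → factor 500/100 = 5
Step 5: 0.1 mL + 100 μL = 0.2 mL total → factor 0.2/0.1 = 2
Dilution factor to tube A = 2; to tube E = 400
[tube A]/[tube E] = (factor to tube E)/(factor to tube A) = 400/2 = 200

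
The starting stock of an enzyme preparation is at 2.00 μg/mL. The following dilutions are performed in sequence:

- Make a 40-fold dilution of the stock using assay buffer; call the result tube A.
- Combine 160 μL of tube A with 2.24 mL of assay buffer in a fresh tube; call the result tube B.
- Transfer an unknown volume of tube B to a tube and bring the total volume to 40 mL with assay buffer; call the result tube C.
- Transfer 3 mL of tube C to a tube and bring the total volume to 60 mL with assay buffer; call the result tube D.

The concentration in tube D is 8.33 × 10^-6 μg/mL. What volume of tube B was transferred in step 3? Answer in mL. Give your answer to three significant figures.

Step 1: 40-fold → factor 40
Step 2: 160 μL + 2.24 mL = 2400 μL total → factor 2400/160 = 15
Step 3: v brought to 40 mL → factor = 40 mL/v
Step 4: 3 mL brought to 60 mL → factor 60/3 = 20
Product of known-step factors = 12000
Overall factor = 2.00 μg/mL / (8.33 × 10^-6 μg/mL) = 2.401 × 10^5
Step-3 factor = 2.401 × 10^5 / 12000 = 20.008
v = 40 mL / 20.008 = 2.00 mL

2.00 mL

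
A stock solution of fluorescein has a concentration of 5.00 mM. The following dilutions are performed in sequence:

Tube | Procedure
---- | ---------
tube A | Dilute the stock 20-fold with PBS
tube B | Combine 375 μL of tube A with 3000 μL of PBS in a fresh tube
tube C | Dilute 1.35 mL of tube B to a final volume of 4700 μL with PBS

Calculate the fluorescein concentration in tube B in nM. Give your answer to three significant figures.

2.78 × 10^4 nM

Step 1: 20-fold → factor 20
Step 2: 375 μL + 3000 μL = 3375 μL total → factor 3375/375 = 9
Dilution factor through tube B = 20 × 9 = 180
[tube B] = 5.00 mM / 180 = 0.02778 mM = 2.78 × 10^4 nM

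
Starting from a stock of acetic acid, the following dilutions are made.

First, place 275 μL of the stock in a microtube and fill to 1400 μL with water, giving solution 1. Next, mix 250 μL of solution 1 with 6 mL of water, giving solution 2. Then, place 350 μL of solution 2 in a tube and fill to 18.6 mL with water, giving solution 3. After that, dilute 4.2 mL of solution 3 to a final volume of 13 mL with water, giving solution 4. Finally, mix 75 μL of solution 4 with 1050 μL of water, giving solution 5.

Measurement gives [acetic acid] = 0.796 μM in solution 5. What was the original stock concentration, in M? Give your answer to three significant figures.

0.250 M

Step 1: 275 μL brought to 1400 μL → factor 1400/275 = 5.0909
Step 2: 250 μL + 6 mL = 6250 μL total → factor 6250/250 = 25
Step 3: 350 μL brought to 18.6 mL → factor 18600/350 = 53.143
Step 4: 4.2 mL brought to 13 mL → factor 13/4.2 = 3.0952
Step 5: 75 μL + 1050 μL = 1125 μL total → factor 1125/75 = 15
Overall dilution factor = 5.0909 × 25 × 53.143 × 3.0952 × 15 = 3.1403 × 10^5
Stock = 0.796 μM × 3.1403 × 10^5 = 2.500 × 10^5 μM = 0.250 M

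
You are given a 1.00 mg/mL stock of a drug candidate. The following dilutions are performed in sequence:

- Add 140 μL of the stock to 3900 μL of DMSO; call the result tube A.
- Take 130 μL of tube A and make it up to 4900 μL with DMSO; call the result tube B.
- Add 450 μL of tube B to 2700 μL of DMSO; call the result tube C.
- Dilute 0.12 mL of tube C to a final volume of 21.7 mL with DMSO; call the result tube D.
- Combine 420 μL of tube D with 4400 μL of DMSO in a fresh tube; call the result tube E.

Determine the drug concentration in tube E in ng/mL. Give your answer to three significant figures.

0.0633 ng/mL

Step 1: 140 μL + 3900 μL = 4040 μL total → factor 4040/140 = 28.857
Step 2: 130 μL brought to 4900 μL → factor 4900/130 = 37.692
Step 3: 450 μL + 2700 μL = 3150 μL total → factor 3150/450 = 7
Step 4: 0.12 mL brought to 21.7 mL → factor 21.7/0.12 = 180.83
Step 5: 420 μL + 4400 μL = 4820 μL total → factor 4820/420 = 11.476
Overall dilution factor = 28.857 × 37.692 × 7 × 180.83 × 11.476 = 1.5801 × 10^7
Final = 1.00 mg/mL / 1.5801 × 10^7 = 6.329 × 10^-8 mg/mL = 0.0633 ng/mL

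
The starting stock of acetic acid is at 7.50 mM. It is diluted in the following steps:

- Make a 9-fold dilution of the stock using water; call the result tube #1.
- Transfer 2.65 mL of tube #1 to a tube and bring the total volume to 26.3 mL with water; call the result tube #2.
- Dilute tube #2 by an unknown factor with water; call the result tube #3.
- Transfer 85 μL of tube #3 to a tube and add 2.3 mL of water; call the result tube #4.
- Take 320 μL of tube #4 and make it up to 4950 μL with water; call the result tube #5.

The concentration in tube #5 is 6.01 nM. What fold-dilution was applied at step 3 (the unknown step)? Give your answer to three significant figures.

32.2-fold

Step 1: 9-fold → factor 9
Step 2: 2.65 mL brought to 26.3 mL → factor 26.3/2.65 = 9.9245
Step 3: unknown factor x
Step 4: 85 μL + 2.3 mL = 2385 μL total → factor 2385/85 = 28.059
Step 5: 320 μL brought to 4950 μL → factor 4950/320 = 15.469
Product of known-step factors = 38768
Overall factor = 7.50 mM / (6.01 nM) = 1.2479 × 10^6
x = 1.2479 × 10^6 / 38768 = 32.2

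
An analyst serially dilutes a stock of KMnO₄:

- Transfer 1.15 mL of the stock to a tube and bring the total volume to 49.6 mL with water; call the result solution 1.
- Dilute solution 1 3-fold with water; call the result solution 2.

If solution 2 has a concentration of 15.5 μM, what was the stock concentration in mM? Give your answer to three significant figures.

Step 1: 1.15 mL brought to 49.6 mL → factor 49.6/1.15 = 43.13
Step 2: 3-fold → factor 3
Overall dilution factor = 43.13 × 3 = 129.39
Stock = 15.5 μM × 129.39 = 2006 μM = 2.01 mM

2.01 mM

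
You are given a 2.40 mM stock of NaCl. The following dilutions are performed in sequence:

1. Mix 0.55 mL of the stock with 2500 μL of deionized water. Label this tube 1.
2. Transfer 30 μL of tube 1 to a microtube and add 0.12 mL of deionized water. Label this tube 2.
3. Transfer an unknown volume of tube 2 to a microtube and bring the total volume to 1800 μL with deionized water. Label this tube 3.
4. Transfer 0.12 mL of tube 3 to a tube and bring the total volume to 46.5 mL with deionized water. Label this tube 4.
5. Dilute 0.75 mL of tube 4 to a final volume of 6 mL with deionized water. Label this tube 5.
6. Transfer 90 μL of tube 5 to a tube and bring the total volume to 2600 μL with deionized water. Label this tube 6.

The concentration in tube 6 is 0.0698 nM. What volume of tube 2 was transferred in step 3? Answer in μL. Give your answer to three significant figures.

130 μL

Step 1: 0.55 mL + 2500 μL = 3.05 mL total → factor 3.05/0.55 = 5.5455
Step 2: 30 μL + 0.12 mL = 150 μL total → factor 150/30 = 5
Step 3: v brought to 1800 μL → factor = 1800 μL/v
Step 4: 0.12 mL brought to 46.5 mL → factor 46.5/0.12 = 387.5
Step 5: 0.75 mL brought to 6 mL → factor 6/0.75 = 8
Step 6: 90 μL brought to 2600 μL → factor 2600/90 = 28.889
Product of known-step factors = 2.4831 × 10^6
Overall factor = 2.40 mM / (0.0698 nM) = 3.4384 × 10^7
Step-3 factor = 3.4384 × 10^7 / 2.4831 × 10^6 = 13.847
v = 1800 μL / 13.847 = 130 μL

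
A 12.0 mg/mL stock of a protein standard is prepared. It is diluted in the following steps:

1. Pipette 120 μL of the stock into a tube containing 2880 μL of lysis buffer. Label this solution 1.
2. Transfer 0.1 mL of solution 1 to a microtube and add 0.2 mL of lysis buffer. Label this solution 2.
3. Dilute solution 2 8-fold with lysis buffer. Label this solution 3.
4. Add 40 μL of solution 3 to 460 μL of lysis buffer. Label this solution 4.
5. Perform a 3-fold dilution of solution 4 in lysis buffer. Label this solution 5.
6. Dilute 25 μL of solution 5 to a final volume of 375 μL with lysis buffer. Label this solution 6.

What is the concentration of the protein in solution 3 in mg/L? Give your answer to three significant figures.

Step 1: 120 μL + 2880 μL = 3000 μL total → factor 3000/120 = 25
Step 2: 0.1 mL + 0.2 mL = 0.3 mL total → factor 0.3/0.1 = 3
Step 3: 8-fold → factor 8
Dilution factor through solution 3 = 25 × 3 × 8 = 600
[solution 3] = 12.0 mg/mL / 600 = 0.02000 mg/mL = 20.0 mg/L

20.0 mg/L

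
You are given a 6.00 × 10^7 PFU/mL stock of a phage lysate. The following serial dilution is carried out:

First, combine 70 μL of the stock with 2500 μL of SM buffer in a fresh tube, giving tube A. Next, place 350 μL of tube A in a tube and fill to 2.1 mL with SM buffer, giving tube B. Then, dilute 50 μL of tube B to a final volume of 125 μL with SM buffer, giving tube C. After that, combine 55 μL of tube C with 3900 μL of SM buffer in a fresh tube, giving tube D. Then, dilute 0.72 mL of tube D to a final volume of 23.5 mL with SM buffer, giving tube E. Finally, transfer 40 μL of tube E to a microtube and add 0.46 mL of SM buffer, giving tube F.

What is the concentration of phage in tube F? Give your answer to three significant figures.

3.71 PFU/mL

Step 1: 70 μL + 2500 μL = 2570 μL total → factor 2570/70 = 36.714
Step 2: 350 μL brought to 2.1 mL → factor 2100/350 = 6
Step 3: 50 μL brought to 125 μL → factor 125/50 = 2.5
Step 4: 55 μL + 3900 μL = 3955 μL total → factor 3955/55 = 71.909
Step 5: 0.72 mL brought to 23.5 mL → factor 23.5/0.72 = 32.639
Step 6: 40 μL + 0.46 mL = 500 μL total → factor 500/40 = 12.5
Overall dilution factor = 36.714 × 6 × 2.5 × 71.909 × 32.639 × 12.5 = 1.6157 × 10^7
Final = 6.00 × 10^7 PFU/mL / 1.6157 × 10^7 = 3.71 PFU/mL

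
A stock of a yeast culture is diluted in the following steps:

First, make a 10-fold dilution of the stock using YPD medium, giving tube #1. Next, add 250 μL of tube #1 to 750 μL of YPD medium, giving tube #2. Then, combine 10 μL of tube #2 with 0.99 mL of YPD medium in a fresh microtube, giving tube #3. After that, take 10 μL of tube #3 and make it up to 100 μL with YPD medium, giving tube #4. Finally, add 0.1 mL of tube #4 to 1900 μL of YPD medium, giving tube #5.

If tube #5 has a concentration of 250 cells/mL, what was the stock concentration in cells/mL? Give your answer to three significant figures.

2.00 × 10^8 cells/mL

Step 1: 10-fold → factor 10
Step 2: 250 μL + 750 μL = 1000 μL total → factor 1000/250 = 4
Step 3: 10 μL + 0.99 mL = 1000 μL total → factor 1000/10 = 100
Step 4: 10 μL brought to 100 μL → factor 100/10 = 10
Step 5: 0.1 mL + 1900 μL = 2 mL total → factor 2/0.1 = 20
Overall dilution factor = 10 × 4 × 100 × 10 × 20 = 8 × 10^5
Stock = 250 cells/mL × 8 × 10^5 = 2.00 × 10^8 cells/mL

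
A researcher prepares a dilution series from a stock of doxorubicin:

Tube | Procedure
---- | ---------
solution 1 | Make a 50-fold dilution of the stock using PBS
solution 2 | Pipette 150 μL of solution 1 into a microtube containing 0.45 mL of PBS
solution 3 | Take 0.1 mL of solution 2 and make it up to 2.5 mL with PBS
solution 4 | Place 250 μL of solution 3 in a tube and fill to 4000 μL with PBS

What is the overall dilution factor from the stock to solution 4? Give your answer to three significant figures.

8.00 × 10^4

Step 1: 50-fold → factor 50
Step 2: 150 μL + 0.45 mL = 600 μL total → factor 600/150 = 4
Step 3: 0.1 mL brought to 2.5 mL → factor 2.5/0.1 = 25
Step 4: 250 μL brought to 4000 μL → factor 4000/250 = 16
Overall dilution factor = 50 × 4 × 25 × 16 = 80000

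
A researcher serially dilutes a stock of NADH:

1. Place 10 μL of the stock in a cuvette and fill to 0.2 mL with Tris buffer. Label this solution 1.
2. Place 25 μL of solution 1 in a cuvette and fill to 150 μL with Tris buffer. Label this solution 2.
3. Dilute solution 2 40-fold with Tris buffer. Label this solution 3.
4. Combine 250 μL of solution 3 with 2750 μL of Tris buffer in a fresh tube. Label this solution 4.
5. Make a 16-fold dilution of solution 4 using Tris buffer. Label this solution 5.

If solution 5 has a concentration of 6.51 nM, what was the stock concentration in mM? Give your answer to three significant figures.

Step 1: 10 μL brought to 0.2 mL → factor 200/10 = 20
Step 2: 25 μL brought to 150 μL → factor 150/25 = 6
Step 3: 40-fold → factor 40
Step 4: 250 μL + 2750 μL = 3000 μL total → factor 3000/250 = 12
Step 5: 16-fold → factor 16
Overall dilution factor = 20 × 6 × 40 × 12 × 16 = 9.216 × 10^5
Stock = 6.51 nM × 9.216 × 10^5 = 6.000 × 10^6 nM = 6.00 mM

6.00 mM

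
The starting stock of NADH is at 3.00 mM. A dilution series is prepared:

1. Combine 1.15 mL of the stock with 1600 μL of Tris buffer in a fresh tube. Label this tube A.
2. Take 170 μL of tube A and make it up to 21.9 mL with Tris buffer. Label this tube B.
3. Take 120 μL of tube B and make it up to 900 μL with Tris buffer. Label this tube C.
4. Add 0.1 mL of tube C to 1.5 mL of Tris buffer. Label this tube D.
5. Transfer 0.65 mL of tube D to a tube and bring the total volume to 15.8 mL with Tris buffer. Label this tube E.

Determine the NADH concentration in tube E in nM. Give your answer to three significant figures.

3.34 nM

Step 1: 1.15 mL + 1600 μL = 2.75 mL total → factor 2.75/1.15 = 2.3913
Step 2: 170 μL brought to 21.9 mL → factor 21900/170 = 128.82
Step 3: 120 μL brought to 900 μL → factor 900/120 = 7.5
Step 4: 0.1 mL + 1.5 mL = 1.6 mL total → factor 1.6/0.1 = 16
Step 5: 0.65 mL brought to 15.8 mL → factor 15.8/0.65 = 24.308
Overall dilution factor = 2.3913 × 128.82 × 7.5 × 16 × 24.308 = 8.9858 × 10^5
Final = 3.00 mM / 8.9858 × 10^5 = 3.339 × 10^-6 mM = 3.34 nM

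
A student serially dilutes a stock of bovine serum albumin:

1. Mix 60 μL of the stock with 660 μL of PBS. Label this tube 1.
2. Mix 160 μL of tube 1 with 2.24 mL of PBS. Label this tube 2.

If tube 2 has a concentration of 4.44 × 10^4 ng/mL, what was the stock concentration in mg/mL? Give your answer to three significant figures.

7.99 mg/mL

Step 1: 60 μL + 660 μL = 720 μL total → factor 720/60 = 12
Step 2: 160 μL + 2.24 mL = 2400 μL total → factor 2400/160 = 15
Overall dilution factor = 12 × 15 = 180
Stock = 4.44 × 10^4 ng/mL × 180 = 7.992 × 10^6 ng/mL = 7.99 mg/mL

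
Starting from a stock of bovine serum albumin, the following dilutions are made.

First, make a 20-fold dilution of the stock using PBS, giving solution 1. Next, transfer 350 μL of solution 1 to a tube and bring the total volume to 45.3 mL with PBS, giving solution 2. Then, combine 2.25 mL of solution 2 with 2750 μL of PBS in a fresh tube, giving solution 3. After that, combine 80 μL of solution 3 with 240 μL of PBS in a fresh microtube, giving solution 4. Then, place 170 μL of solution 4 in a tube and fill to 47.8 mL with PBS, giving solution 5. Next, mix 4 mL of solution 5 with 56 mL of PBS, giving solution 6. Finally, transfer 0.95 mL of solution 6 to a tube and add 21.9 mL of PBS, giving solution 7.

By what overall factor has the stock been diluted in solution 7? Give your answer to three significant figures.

2.33 × 10^9

Step 1: 20-fold → factor 20
Step 2: 350 μL brought to 45.3 mL → factor 45300/350 = 129.43
Step 3: 2.25 mL + 2750 μL = 5 mL total → factor 5/2.25 = 2.2222
Step 4: 80 μL + 240 μL = 320 μL total → factor 320/80 = 4
Step 5: 170 μL brought to 47.8 mL → factor 47800/170 = 281.18
Step 6: 4 mL + 56 mL = 60 mL total → factor 60/4 = 15
Step 7: 0.95 mL + 21.9 mL = 22.85 mL total → factor 22.85/0.95 = 24.053
Overall dilution factor = 20 × 129.43 × 2.2222 × 4 × 281.18 × 15 × 24.053 = 2.3342 × 10^9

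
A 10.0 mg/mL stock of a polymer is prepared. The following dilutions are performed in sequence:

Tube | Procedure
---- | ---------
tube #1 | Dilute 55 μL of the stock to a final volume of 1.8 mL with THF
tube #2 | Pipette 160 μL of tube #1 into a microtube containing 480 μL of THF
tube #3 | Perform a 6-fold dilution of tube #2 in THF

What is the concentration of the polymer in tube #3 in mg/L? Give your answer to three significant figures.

Step 1: 55 μL brought to 1.8 mL → factor 1800/55 = 32.727
Step 2: 160 μL + 480 μL = 640 μL total → factor 640/160 = 4
Step 3: 6-fold → factor 6
Overall dilution factor = 32.727 × 4 × 6 = 785.45
Final = 10.0 mg/mL / 785.45 = 0.01273 mg/mL = 12.7 mg/L

12.7 mg/L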